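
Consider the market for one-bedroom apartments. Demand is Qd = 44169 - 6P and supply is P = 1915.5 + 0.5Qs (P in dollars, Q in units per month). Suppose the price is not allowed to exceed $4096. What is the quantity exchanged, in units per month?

Rearranging supply gives Qs = 2P - 3831. Equilibrium: 44169 - 6P = 2P - 3831, so 48000 = 8P and P* = 6000, Q* = 8169.
Because the ceiling (4096) lies below the market-clearing price, it is binding.
At P = 4096: Qd = 44169 - 6·4096 = 19593 and Qs = 2·4096 - 3831 = 4361.
The quantity actually transacted is the short side, supply: 4361.

4361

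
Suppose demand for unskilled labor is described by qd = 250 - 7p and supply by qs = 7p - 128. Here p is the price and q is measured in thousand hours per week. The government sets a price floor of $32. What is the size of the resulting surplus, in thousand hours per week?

70

Equilibrium: 250 - 7p = 7p - 128, so 378 = 14p and p* = 27, q* = 61.
The floor of 32 is above the equilibrium price 27, so it binds.
At p = 32: qd = 250 - 7·32 = 26 and qs = 7·32 - 128 = 96.
Surplus = qs - qd = 96 - 26 = 70.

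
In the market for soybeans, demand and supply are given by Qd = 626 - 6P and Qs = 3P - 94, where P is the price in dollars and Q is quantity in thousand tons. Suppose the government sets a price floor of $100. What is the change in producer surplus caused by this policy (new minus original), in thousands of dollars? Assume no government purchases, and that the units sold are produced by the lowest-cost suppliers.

Without the control the market clears where 626 - 6P = 3P - 94, i.e. P* = 80 and Q* = 146.
The floor of 100 is above the equilibrium price 80, so it binds.
At P = 100: Qd = 626 - 6·100 = 26 and Qs = 3·100 - 94 = 206.
Producer surplus without the control is ½ · (80 - 94/3) · 146 = 10658/3.
With the floor, 26 units are sold at 100. The supply price at Q = 26 is 40, so PS = ½ · [(100 - 94/3) + (100 - 40)] · 26 = 5018/3.
Change in producer surplus = 5018/3 - 10658/3 = -1880.

-1880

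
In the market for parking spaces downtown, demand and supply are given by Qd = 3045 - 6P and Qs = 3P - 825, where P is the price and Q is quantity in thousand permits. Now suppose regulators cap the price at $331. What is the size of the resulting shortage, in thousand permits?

Equilibrium: 3045 - 6P = 3P - 825, so 3870 = 9P and P* = 430, Q* = 465.
Because the ceiling (331) lies below the market-clearing price, it is binding.
At P = 331: Qd = 3045 - 6·331 = 1059 and Qs = 3·331 - 825 = 168.
Shortage = Qd - Qs = 1059 - 168 = 891.

891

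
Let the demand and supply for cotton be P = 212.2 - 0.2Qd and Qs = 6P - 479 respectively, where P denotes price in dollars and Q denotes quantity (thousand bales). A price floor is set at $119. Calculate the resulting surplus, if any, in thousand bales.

Rearranging demand gives Qd = 1061 - 5P. Setting quantity demanded equal to quantity supplied, 1061 - 5P = 6P - 479, gives P* = 140 and Q* = 361.
Since 119 is below P* = 140, the floor does not bind and the free-market outcome prevails.
Since the control does not bind, there is no surplus.

0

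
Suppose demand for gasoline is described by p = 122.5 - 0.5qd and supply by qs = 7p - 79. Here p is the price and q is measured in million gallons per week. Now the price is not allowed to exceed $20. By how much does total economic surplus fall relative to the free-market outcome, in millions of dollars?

Rearranging demand gives qd = 245 - 2p. Setting quantity demanded equal to quantity supplied, 245 - 2p = 7p - 79, gives p* = 36 and q* = 173.
The ceiling of 20 is below the equilibrium price 36, so it binds.
At p = 20: qd = 245 - 2·20 = 205 and qs = 7·20 - 79 = 61.
Quantity traded falls to 61. At q = 61 the demand price is (245 - 61)/2 = 92 and the supply price is (79 + 61)/7 = 20.
Deadweight loss = ½ · (92 - 20) · (173 - 61) = ½ · 72 · 112 = 4032.

4032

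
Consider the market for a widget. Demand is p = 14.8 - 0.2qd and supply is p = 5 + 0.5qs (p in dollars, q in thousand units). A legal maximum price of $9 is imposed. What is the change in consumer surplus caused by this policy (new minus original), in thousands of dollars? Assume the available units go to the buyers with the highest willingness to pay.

Rearranging demand gives qd = 74 - 5p; rearranging supply gives qs = 2p - 10. Equilibrium: 74 - 5p = 2p - 10, so 84 = 7p and p* = 12, q* = 14.
Because the ceiling (9) lies below the market-clearing price, it is binding.
At p = 9: qd = 74 - 5·9 = 29 and qs = 2·9 - 10 = 8.
Consumer surplus without the control is ½ · (14.8 - 12) · 14 = 19.6.
With the ceiling, 8 units are sold at 9 (assume they go to the highest-value buyers). The demand price at q = 8 is 13.2, so CS = ½ · [(14.8 - 9) + (13.2 - 9)] · 8 = 40.
Change in consumer surplus = 40 - 19.6 = 20.4.

20.4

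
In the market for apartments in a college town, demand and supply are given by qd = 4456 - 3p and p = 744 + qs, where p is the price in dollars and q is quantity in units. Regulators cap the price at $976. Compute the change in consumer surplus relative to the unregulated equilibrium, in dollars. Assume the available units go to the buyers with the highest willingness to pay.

57672

Rearranging supply gives qs = p - 744. In a free market, 4456 - 3p = p - 744 gives the equilibrium p* = 1300, q* = 556.
Since 976 < 1300, the ceiling is binding.
At p = 976: qd = 4456 - 3·976 = 1528 and qs = 976 - 744 = 232.
Consumer surplus without the control is ½ · (4456/3 - 1300) · 556 = 154568/3.
With the ceiling, 232 units are sold at 976 (assume they go to the highest-value buyers). The demand price at q = 232 is 1408, so CS = ½ · [(4456/3 - 976) + (1408 - 976)] · 232 = 327584/3.
Change in consumer surplus = 327584/3 - 154568/3 = 57672.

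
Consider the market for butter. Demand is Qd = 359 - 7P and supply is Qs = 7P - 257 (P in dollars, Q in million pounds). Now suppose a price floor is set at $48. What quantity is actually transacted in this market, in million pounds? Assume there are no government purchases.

23

Equilibrium: 359 - 7P = 7P - 257, so 616 = 14P and P* = 44, Q* = 51.
Because the floor (48) lies above the market-clearing price, it is binding.
At P = 48: Qd = 359 - 7·48 = 23 and Qs = 7·48 - 257 = 79.
The quantity actually transacted is the short side, demand: 23.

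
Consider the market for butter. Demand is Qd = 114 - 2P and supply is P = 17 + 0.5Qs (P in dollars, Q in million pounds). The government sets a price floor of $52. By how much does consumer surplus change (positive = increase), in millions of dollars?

-375

Rearranging supply gives Qs = 2P - 34. Equilibrium: 114 - 2P = 2P - 34, so 148 = 4P and P* = 37, Q* = 40.
Because the floor (52) lies above the market-clearing price, it is binding.
At P = 52: Qd = 114 - 2·52 = 10 and Qs = 2·52 - 34 = 70.
Consumer surplus without the control is ½ · (57 - 37) · 40 = 400.
With the floor, consumers buy 10 units at 52, so CS = ½ · (57 - 52) · 10 = 25.
Change in consumer surplus = 25 - 400 = -375.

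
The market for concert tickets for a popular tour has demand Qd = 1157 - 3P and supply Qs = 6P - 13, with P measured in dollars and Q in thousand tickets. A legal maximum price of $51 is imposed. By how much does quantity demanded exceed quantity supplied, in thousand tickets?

Without the control the market clears where 1157 - 3P = 6P - 13, i.e. P* = 130 and Q* = 767.
Since 51 < 130, the ceiling is binding.
At P = 51: Qd = 1157 - 3·51 = 1004 and Qs = 6·51 - 13 = 293.
Shortage = Qd - Qs = 1004 - 293 = 711.

711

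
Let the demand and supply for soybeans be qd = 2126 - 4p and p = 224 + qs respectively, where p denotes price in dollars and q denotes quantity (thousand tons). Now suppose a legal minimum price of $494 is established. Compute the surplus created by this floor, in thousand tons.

120

Rearranging supply gives qs = p - 224. Setting quantity demanded equal to quantity supplied, 2126 - 4p = p - 224, gives p* = 470 and q* = 246.
Because the floor (494) lies above the market-clearing price, it is binding.
At p = 494: qd = 2126 - 4·494 = 150 and qs = 494 - 224 = 270.
Surplus = qs - qd = 270 - 150 = 120.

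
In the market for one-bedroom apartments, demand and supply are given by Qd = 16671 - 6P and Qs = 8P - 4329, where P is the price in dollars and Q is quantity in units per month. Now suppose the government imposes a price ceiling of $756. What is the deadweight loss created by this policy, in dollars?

In a free market, 16671 - 6P = 8P - 4329 gives the equilibrium P* = 1500, Q* = 7671.
Since 756 < 1500, the ceiling is binding.
At P = 756: Qd = 16671 - 6·756 = 12135 and Qs = 8·756 - 4329 = 1719.
Quantity traded falls to 1719. At Q = 1719 the demand price is (16671 - 1719)/6 = 2492 and the supply price is (4329 + 1719)/8 = 756.
Deadweight loss = ½ · (2492 - 756) · (7671 - 1719) = ½ · 1736 · 5952 = 5166336.

5166336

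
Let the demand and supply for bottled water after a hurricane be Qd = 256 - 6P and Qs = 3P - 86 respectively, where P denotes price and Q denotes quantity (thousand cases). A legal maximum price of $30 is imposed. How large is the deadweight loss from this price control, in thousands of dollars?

Setting quantity demanded equal to quantity supplied, 256 - 6P = 3P - 86, gives P* = 38 and Q* = 28.
Because the ceiling (30) lies below the market-clearing price, it is binding.
At P = 30: Qd = 256 - 6·30 = 76 and Qs = 3·30 - 86 = 4.
Quantity traded falls to 4. At Q = 4 the demand price is (256 - 4)/6 = 42 and the supply price is (86 + 4)/3 = 30.
Deadweight loss = ½ · (42 - 30) · (28 - 4) = ½ · 12 · 24 = 144.

144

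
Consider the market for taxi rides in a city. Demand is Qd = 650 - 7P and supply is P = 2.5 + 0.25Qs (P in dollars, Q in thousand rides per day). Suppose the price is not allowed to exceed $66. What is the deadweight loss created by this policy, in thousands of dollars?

Rearranging supply gives Qs = 4P - 10. Without the control the market clears where 650 - 7P = 4P - 10, i.e. P* = 60 and Q* = 230.
The ceiling of 66 is above the equilibrium price 60, so it is not binding; the market clears at P* = 60, Q* = 230.
Since the control does not bind, no trades are prevented and deadweight loss is zero.

0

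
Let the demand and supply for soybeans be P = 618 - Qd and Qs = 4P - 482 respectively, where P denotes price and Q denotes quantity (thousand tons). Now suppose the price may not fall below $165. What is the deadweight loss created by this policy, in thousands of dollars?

0

Rearranging demand gives Qd = 618 - P. Setting quantity demanded equal to quantity supplied, 618 - P = 4P - 482, gives P* = 220 and Q* = 398.
Since 165 is below P* = 220, the floor does not bind and the free-market outcome prevails.
Since the control does not bind, no trades are prevented and deadweight loss is zero.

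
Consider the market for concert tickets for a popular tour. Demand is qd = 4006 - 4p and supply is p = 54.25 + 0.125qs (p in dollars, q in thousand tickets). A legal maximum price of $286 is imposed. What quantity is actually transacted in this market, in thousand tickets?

Rearranging supply gives qs = 8p - 434. Setting quantity demanded equal to quantity supplied, 4006 - 4p = 8p - 434, gives p* = 370 and q* = 2526.
Because the ceiling (286) lies below the market-clearing price, it is binding.
At p = 286: qd = 4006 - 4·286 = 2862 and qs = 8·286 - 434 = 1854.
The quantity actually transacted is the short side, supply: 1854.

1854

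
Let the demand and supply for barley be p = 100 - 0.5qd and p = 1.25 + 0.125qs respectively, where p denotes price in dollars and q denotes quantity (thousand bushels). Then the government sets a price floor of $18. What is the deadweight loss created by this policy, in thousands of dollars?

0

Rearranging demand gives qd = 200 - 2p; rearranging supply gives qs = 8p - 10. In a free market, 200 - 2p = 8p - 10 gives the equilibrium p* = 21, q* = 158.
Since 18 is below p* = 21, the floor does not bind and the free-market outcome prevails.
Since the control does not bind, no trades are prevented and deadweight loss is zero.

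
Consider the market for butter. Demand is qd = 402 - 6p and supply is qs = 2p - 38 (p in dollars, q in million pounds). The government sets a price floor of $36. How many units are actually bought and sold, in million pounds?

In a free market, 402 - 6p = 2p - 38 gives the equilibrium p* = 55, q* = 72.
Since 36 is below p* = 55, the floor does not bind and the free-market outcome prevails.

72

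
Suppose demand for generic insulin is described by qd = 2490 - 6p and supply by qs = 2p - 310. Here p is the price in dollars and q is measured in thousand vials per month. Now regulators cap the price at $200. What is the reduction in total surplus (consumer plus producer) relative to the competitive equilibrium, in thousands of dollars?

30000

Equilibrium: 2490 - 6p = 2p - 310, so 2800 = 8p and p* = 350, q* = 390.
The ceiling of 200 is below the equilibrium price 350, so it binds.
At p = 200: qd = 2490 - 6·200 = 1290 and qs = 2·200 - 310 = 90.
Quantity traded falls to 90. At q = 90 the demand price is (2490 - 90)/6 = 400 and the supply price is (310 + 90)/2 = 200.
Deadweight loss = ½ · (400 - 200) · (390 - 90) = ½ · 200 · 300 = 30000.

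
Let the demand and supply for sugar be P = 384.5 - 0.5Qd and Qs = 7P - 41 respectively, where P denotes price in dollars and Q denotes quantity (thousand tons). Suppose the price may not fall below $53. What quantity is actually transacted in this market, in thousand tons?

589

Rearranging demand gives Qd = 769 - 2P. Setting quantity demanded equal to quantity supplied, 769 - 2P = 7P - 41, gives P* = 90 and Q* = 589.
The floor of 53 is below the equilibrium price 90, so it is not binding; the market clears at P* = 90, Q* = 589.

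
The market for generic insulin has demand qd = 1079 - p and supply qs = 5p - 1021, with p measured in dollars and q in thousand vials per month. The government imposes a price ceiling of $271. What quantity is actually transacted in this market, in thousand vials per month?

334

In a free market, 1079 - p = 5p - 1021 gives the equilibrium p* = 350, q* = 729.
The ceiling of 271 is below the equilibrium price 350, so it binds.
At p = 271: qd = 1079 - 271 = 808 and qs = 5·271 - 1021 = 334.
The quantity actually transacted is the short side, supply: 334.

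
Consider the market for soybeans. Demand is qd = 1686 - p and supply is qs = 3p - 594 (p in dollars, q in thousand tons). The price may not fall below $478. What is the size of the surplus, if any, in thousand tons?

0

In a free market, 1686 - p = 3p - 594 gives the equilibrium p* = 570, q* = 1116.
Since 478 is below p* = 570, the floor does not bind and the free-market outcome prevails.
Since the control does not bind, there is no surplus.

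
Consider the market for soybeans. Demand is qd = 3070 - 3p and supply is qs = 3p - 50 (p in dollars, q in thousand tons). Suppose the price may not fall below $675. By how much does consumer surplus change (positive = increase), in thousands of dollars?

-198012.5

In a free market, 3070 - 3p = 3p - 50 gives the equilibrium p* = 520, q* = 1510.
Since 675 > 520, the floor is binding.
At p = 675: qd = 3070 - 3·675 = 1045 and qs = 3·675 - 50 = 1975.
Consumer surplus without the control is ½ · (3070/3 - 520) · 1510 = 1140050/3.
With the floor, consumers buy 1045 units at 675, so CS = ½ · (3070/3 - 675) · 1045 = 1092025/6.
Change in consumer surplus = 1092025/6 - 1140050/3 = -198012.5.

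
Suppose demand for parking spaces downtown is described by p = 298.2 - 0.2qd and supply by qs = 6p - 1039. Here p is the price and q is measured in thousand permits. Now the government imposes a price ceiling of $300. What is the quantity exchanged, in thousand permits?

Rearranging demand gives qd = 1491 - 5p. Equilibrium: 1491 - 5p = 6p - 1039, so 2530 = 11p and p* = 230, q* = 341.
The ceiling of 300 is above the equilibrium price 230, so it is not binding; the market clears at p* = 230, q* = 341.

341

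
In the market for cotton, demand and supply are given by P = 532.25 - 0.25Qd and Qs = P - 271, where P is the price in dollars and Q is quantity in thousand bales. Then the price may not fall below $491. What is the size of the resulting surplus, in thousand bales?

Rearranging demand gives Qd = 2129 - 4P. Without the control the market clears where 2129 - 4P = P - 271, i.e. P* = 480 and Q* = 209.
The floor of 491 is above the equilibrium price 480, so it binds.
At P = 491: Qd = 2129 - 4·491 = 165 and Qs = 491 - 271 = 220.
Surplus = Qs - Qd = 220 - 165 = 55.

55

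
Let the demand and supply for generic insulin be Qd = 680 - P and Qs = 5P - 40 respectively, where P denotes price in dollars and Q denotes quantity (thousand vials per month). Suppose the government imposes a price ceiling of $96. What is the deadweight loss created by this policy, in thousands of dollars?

In a free market, 680 - P = 5P - 40 gives the equilibrium P* = 120, Q* = 560.
Because the ceiling (96) lies below the market-clearing price, it is binding.
At P = 96: Qd = 680 - 96 = 584 and Qs = 5·96 - 40 = 440.
Quantity traded falls to 440. At Q = 440 the demand price is 680 - 440 = 240 and the supply price is (40 + 440)/5 = 96.
Deadweight loss = ½ · (240 - 96) · (560 - 440) = ½ · 144 · 120 = 8640.

8640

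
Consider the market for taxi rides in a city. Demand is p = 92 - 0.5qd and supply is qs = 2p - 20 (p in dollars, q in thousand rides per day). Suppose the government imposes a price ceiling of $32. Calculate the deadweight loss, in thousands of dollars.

Rearranging demand gives qd = 184 - 2p. In a free market, 184 - 2p = 2p - 20 gives the equilibrium p* = 51, q* = 82.
Because the ceiling (32) lies below the market-clearing price, it is binding.
At p = 32: qd = 184 - 2·32 = 120 and qs = 2·32 - 20 = 44.
Quantity traded falls to 44. At q = 44 the demand price is (184 - 44)/2 = 70 and the supply price is (20 + 44)/2 = 32.
Deadweight loss = ½ · (70 - 32) · (82 - 44) = ½ · 38 · 38 = 722.

722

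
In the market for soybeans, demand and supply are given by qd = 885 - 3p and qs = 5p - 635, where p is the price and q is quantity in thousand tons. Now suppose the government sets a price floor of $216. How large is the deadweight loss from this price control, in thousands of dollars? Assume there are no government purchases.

Setting quantity demanded equal to quantity supplied, 885 - 3p = 5p - 635, gives p* = 190 and q* = 315.
Since 216 > 190, the floor is binding.
At p = 216: qd = 885 - 3·216 = 237 and qs = 5·216 - 635 = 445.
Quantity traded falls to 237. At q = 237 the demand price is (885 - 237)/3 = 216 and the supply price is (635 + 237)/5 = 174.4.
Deadweight loss = ½ · (216 - 174.4) · (315 - 237) = ½ · 41.6 · 78 = 1622.4.

1622.4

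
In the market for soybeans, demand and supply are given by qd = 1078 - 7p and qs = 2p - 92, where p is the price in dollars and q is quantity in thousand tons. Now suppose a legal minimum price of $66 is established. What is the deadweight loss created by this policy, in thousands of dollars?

Equilibrium: 1078 - 7p = 2p - 92, so 1170 = 9p and p* = 130, q* = 168.
Since 66 is below p* = 130, the floor does not bind and the free-market outcome prevails.
Since the control does not bind, no trades are prevented and deadweight loss is zero.

0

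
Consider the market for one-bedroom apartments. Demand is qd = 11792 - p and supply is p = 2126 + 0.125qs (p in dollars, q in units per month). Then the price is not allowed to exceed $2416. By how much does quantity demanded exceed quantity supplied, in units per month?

Rearranging supply gives qs = 8p - 17008. Without the control the market clears where 11792 - p = 8p - 17008, i.e. p* = 3200 and q* = 8592.
Because the ceiling (2416) lies below the market-clearing price, it is binding.
At p = 2416: qd = 11792 - 2416 = 9376 and qs = 8·2416 - 17008 = 2320.
Shortage = qd - qs = 9376 - 2320 = 7056.

7056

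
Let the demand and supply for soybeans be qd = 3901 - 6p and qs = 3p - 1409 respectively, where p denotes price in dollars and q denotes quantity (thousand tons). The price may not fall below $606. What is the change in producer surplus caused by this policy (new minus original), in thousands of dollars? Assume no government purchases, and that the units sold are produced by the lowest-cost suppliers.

2704

Without the control the market clears where 3901 - 6p = 3p - 1409, i.e. p* = 590 and q* = 361.
Since 606 > 590, the floor is binding.
At p = 606: qd = 3901 - 6·606 = 265 and qs = 3·606 - 1409 = 409.
Producer surplus without the control is ½ · (590 - 1409/3) · 361 = 130321/6.
With the floor, 265 units are sold at 606. The supply price at q = 265 is 558, so PS = ½ · [(606 - 1409/3) + (606 - 558)] · 265 = 146545/6.
Change in producer surplus = 146545/6 - 130321/6 = 2704.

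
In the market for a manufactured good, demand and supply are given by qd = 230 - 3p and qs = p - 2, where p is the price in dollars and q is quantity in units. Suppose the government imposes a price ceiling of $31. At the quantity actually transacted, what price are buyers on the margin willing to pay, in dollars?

Without the control the market clears where 230 - 3p = p - 2, i.e. p* = 58 and q* = 56.
The ceiling of 31 is below the equilibrium price 58, so it binds.
At p = 31: qd = 230 - 3·31 = 137 and qs = 31 - 2 = 29.
Only 29 units reach the market. On the demand curve, the marginal buyer's willingness to pay at q = 29 is (230 - 29)/3 = 67.

67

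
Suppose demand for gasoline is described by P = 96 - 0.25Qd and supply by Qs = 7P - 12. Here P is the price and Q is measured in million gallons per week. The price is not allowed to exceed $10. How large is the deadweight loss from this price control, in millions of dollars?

Rearranging demand gives Qd = 384 - 4P. In a free market, 384 - 4P = 7P - 12 gives the equilibrium P* = 36, Q* = 240.
Since 10 < 36, the ceiling is binding.
At P = 10: Qd = 384 - 4·10 = 344 and Qs = 7·10 - 12 = 58.
Quantity traded falls to 58. At Q = 58 the demand price is (384 - 58)/4 = 81.5 and the supply price is (12 + 58)/7 = 10.
Deadweight loss = ½ · (81.5 - 10) · (240 - 58) = ½ · 71.5 · 182 = 6506.5.

6506.5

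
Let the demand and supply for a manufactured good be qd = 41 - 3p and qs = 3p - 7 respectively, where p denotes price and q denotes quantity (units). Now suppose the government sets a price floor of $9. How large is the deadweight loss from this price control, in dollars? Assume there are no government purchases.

Setting quantity demanded equal to quantity supplied, 41 - 3p = 3p - 7, gives p* = 8 and q* = 17.
The floor of 9 is above the equilibrium price 8, so it binds.
At p = 9: qd = 41 - 3·9 = 14 and qs = 3·9 - 7 = 20.
Quantity traded falls to 14. At q = 14 the demand price is (41 - 14)/3 = 9 and the supply price is (7 + 14)/3 = 7.
Deadweight loss = ½ · (9 - 7) · (17 - 14) = ½ · 2 · 3 = 3.

3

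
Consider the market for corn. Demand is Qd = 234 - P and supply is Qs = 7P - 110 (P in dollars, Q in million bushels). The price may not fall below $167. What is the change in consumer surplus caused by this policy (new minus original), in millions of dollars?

-15996

Without the control the market clears where 234 - P = 7P - 110, i.e. P* = 43 and Q* = 191.
Because the floor (167) lies above the market-clearing price, it is binding.
At P = 167: Qd = 234 - 167 = 67 and Qs = 7·167 - 110 = 1059.
Consumer surplus without the control is ½ · (234 - 43) · 191 = 18240.5.
With the floor, consumers buy 67 units at 167, so CS = ½ · (234 - 167) · 67 = 2244.5.
Change in consumer surplus = 2244.5 - 18240.5 = -15996.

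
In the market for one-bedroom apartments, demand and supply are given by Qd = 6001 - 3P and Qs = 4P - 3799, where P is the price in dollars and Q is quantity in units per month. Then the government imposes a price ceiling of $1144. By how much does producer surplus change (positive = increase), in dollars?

In a free market, 6001 - 3P = 4P - 3799 gives the equilibrium P* = 1400, Q* = 1801.
The ceiling of 1144 is below the equilibrium price 1400, so it binds.
At P = 1144: Qd = 6001 - 3·1144 = 2569 and Qs = 4·1144 - 3799 = 777.
Producer surplus without the control is ½ · (1400 - 949.75) · 1801 = 405450.125.
With the ceiling, producers sell 777 units at 1144, so PS = ½ · (1144 - 949.75) · 777 = 75466.125.
Change in producer surplus = 75466.125 - 405450.125 = -329984.

-329984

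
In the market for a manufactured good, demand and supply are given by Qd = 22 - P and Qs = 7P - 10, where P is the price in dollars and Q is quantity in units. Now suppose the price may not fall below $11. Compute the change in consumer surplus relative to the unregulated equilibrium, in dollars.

-101.5

Equilibrium: 22 - P = 7P - 10, so 32 = 8P and P* = 4, Q* = 18.
Because the floor (11) lies above the market-clearing price, it is binding.
At P = 11: Qd = 22 - 11 = 11 and Qs = 7·11 - 10 = 67.
Consumer surplus without the control is ½ · (22 - 4) · 18 = 162.
With the floor, consumers buy 11 units at 11, so CS = ½ · (22 - 11) · 11 = 60.5.
Change in consumer surplus = 60.5 - 162 = -101.5.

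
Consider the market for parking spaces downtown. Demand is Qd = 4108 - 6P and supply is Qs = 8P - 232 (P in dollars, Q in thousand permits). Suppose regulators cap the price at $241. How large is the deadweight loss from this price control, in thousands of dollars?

44436

In a free market, 4108 - 6P = 8P - 232 gives the equilibrium P* = 310, Q* = 2248.
Since 241 < 310, the ceiling is binding.
At P = 241: Qd = 4108 - 6·241 = 2662 and Qs = 8·241 - 232 = 1696.
Quantity traded falls to 1696. At Q = 1696 the demand price is (4108 - 1696)/6 = 402 and the supply price is (232 + 1696)/8 = 241.
Deadweight loss = ½ · (402 - 241) · (2248 - 1696) = ½ · 161 · 552 = 44436.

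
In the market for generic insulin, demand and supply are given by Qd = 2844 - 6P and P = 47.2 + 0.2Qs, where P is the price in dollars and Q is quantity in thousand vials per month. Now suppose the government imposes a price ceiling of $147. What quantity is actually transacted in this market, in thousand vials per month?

499

Rearranging supply gives Qs = 5P - 236. Setting quantity demanded equal to quantity supplied, 2844 - 6P = 5P - 236, gives P* = 280 and Q* = 1164.
Since 147 < 280, the ceiling is binding.
At P = 147: Qd = 2844 - 6·147 = 1962 and Qs = 5·147 - 236 = 499.
The quantity actually transacted is the short side, supply: 499.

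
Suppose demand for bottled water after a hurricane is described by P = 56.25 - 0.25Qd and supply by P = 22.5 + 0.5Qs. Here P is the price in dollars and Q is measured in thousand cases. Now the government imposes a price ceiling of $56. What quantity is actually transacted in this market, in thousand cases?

45

Rearranging demand gives Qd = 225 - 4P; rearranging supply gives Qs = 2P - 45. Setting quantity demanded equal to quantity supplied, 225 - 4P = 2P - 45, gives P* = 45 and Q* = 45.
The ceiling of 56 is above the equilibrium price 45, so it is not binding; the market clears at P* = 45, Q* = 45.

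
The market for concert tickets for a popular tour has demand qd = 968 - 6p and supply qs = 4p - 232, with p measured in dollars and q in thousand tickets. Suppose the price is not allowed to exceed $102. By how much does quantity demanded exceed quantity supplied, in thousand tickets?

Without the control the market clears where 968 - 6p = 4p - 232, i.e. p* = 120 and q* = 248.
The ceiling of 102 is below the equilibrium price 120, so it binds.
At p = 102: qd = 968 - 6·102 = 356 and qs = 4·102 - 232 = 176.
Shortage = qd - qs = 356 - 176 = 180.

180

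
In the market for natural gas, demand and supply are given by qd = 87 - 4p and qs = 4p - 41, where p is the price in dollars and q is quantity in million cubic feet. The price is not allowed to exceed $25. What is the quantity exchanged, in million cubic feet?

23

Equilibrium: 87 - 4p = 4p - 41, so 128 = 8p and p* = 16, q* = 23.
The ceiling of 25 is above the equilibrium price 16, so it is not binding; the market clears at p* = 16, q* = 23.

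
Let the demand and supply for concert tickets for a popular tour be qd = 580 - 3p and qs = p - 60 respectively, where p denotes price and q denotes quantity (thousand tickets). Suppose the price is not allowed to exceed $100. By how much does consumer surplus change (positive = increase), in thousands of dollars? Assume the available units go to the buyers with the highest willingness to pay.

1800

In a free market, 580 - 3p = p - 60 gives the equilibrium p* = 160, q* = 100.
The ceiling of 100 is below the equilibrium price 160, so it binds.
At p = 100: qd = 580 - 3·100 = 280 and qs = 100 - 60 = 40.
Consumer surplus without the control is ½ · (580/3 - 160) · 100 = 5000/3.
With the ceiling, 40 units are sold at 100 (assume they go to the highest-value buyers). The demand price at q = 40 is 180, so CS = ½ · [(580/3 - 100) + (180 - 100)] · 40 = 10400/3.
Change in consumer surplus = 10400/3 - 5000/3 = 1800.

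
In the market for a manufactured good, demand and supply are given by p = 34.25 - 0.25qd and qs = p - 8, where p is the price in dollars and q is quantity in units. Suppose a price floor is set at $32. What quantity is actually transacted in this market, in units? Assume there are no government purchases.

Rearranging demand gives qd = 137 - 4p. Equilibrium: 137 - 4p = p - 8, so 145 = 5p and p* = 29, q* = 21.
Because the floor (32) lies above the market-clearing price, it is binding.
At p = 32: qd = 137 - 4·32 = 9 and qs = 32 - 8 = 24.
The quantity actually transacted is the short side, demand: 9.

9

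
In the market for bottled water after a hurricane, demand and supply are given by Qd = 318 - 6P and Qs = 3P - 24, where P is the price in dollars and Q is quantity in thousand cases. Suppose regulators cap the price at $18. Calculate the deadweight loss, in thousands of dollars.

900

Without the control the market clears where 318 - 6P = 3P - 24, i.e. P* = 38 and Q* = 90.
Since 18 < 38, the ceiling is binding.
At P = 18: Qd = 318 - 6·18 = 210 and Qs = 3·18 - 24 = 30.
Quantity traded falls to 30. At Q = 30 the demand price is (318 - 30)/6 = 48 and the supply price is (24 + 30)/3 = 18.
Deadweight loss = ½ · (48 - 18) · (90 - 30) = ½ · 30 · 60 = 900.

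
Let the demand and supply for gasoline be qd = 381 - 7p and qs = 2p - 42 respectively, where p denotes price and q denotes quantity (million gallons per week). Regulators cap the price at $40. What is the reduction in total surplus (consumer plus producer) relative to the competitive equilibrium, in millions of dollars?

Setting quantity demanded equal to quantity supplied, 381 - 7p = 2p - 42, gives p* = 47 and q* = 52.
The ceiling of 40 is below the equilibrium price 47, so it binds.
At p = 40: qd = 381 - 7·40 = 101 and qs = 2·40 - 42 = 38.
Quantity traded falls to 38. At q = 38 the demand price is (381 - 38)/7 = 49 and the supply price is (42 + 38)/2 = 40.
Deadweight loss = ½ · (49 - 40) · (52 - 38) = ½ · 9 · 14 = 63.

63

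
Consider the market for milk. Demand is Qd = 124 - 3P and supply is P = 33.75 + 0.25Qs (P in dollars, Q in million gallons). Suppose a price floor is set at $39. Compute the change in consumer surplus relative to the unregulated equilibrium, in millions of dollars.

Rearranging supply gives Qs = 4P - 135. Equilibrium: 124 - 3P = 4P - 135, so 259 = 7P and P* = 37, Q* = 13.
Because the floor (39) lies above the market-clearing price, it is binding.
At P = 39: Qd = 124 - 3·39 = 7 and Qs = 4·39 - 135 = 21.
Consumer surplus without the control is ½ · (124/3 - 37) · 13 = 169/6.
With the floor, consumers buy 7 units at 39, so CS = ½ · (124/3 - 39) · 7 = 49/6.
Change in consumer surplus = 49/6 - 169/6 = -20.

-20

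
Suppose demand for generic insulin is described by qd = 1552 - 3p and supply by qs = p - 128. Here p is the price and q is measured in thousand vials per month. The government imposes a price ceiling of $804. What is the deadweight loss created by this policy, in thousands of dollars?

In a free market, 1552 - 3p = p - 128 gives the equilibrium p* = 420, q* = 292.
Since 804 is above p* = 420, the ceiling does not bind and the free-market outcome prevails.
Since the control does not bind, no trades are prevented and deadweight loss is zero.

0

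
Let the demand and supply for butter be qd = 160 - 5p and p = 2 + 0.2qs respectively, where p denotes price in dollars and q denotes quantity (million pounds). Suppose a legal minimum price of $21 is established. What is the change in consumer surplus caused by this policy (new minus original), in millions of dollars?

-260

Rearranging supply gives qs = 5p - 10. Without the control the market clears where 160 - 5p = 5p - 10, i.e. p* = 17 and q* = 75.
Since 21 > 17, the floor is binding.
At p = 21: qd = 160 - 5·21 = 55 and qs = 5·21 - 10 = 95.
Consumer surplus without the control is ½ · (32 - 17) · 75 = 562.5.
With the floor, consumers buy 55 units at 21, so CS = ½ · (32 - 21) · 55 = 302.5.
Change in consumer surplus = 302.5 - 562.5 = -260.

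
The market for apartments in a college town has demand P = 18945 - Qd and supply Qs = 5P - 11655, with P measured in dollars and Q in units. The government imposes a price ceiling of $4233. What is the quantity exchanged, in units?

Rearranging demand gives Qd = 18945 - P. Without the control the market clears where 18945 - P = 5P - 11655, i.e. P* = 5100 and Q* = 13845.
Since 4233 < 5100, the ceiling is binding.
At P = 4233: Qd = 18945 - 4233 = 14712 and Qs = 5·4233 - 11655 = 9510.
The quantity actually transacted is the short side, supply: 9510.

9510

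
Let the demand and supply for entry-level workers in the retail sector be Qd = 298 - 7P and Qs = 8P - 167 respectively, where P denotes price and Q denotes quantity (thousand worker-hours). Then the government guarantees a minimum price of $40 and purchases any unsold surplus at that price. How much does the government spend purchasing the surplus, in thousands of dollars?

In a free market, 298 - 7P = 8P - 167 gives the equilibrium P* = 31, Q* = 81.
Because the floor (40) lies above the market-clearing price, it is binding.
At P = 40: Qd = 298 - 7·40 = 18 and Qs = 8·40 - 167 = 153.
Surplus = Qs - Qd = 135.
Government expenditure = surplus × support price = 135 × 40 = 5400.

5400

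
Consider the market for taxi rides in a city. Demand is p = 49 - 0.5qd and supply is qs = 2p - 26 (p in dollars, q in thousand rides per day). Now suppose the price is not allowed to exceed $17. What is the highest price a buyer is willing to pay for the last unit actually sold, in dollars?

45

Rearranging demand gives qd = 98 - 2p. In a free market, 98 - 2p = 2p - 26 gives the equilibrium p* = 31, q* = 36.
Because the ceiling (17) lies below the market-clearing price, it is binding.
At p = 17: qd = 98 - 2·17 = 64 and qs = 2·17 - 26 = 8.
Only 8 units reach the market. On the demand curve, the marginal buyer's willingness to pay at q = 8 is (98 - 8)/2 = 45.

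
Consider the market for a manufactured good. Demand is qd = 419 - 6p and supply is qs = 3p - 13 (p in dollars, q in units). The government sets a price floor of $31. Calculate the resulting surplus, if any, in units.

Without the control the market clears where 419 - 6p = 3p - 13, i.e. p* = 48 and q* = 131.
Since 31 is below p* = 48, the floor does not bind and the free-market outcome prevails.
Since the control does not bind, there is no surplus.

0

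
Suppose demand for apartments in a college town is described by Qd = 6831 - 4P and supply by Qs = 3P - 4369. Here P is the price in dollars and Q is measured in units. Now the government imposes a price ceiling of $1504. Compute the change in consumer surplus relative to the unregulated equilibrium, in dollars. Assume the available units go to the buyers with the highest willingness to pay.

3360

In a free market, 6831 - 4P = 3P - 4369 gives the equilibrium P* = 1600, Q* = 431.
Because the ceiling (1504) lies below the market-clearing price, it is binding.
At P = 1504: Qd = 6831 - 4·1504 = 815 and Qs = 3·1504 - 4369 = 143.
Consumer surplus without the control is ½ · (1707.75 - 1600) · 431 = 23220.125.
With the ceiling, 143 units are sold at 1504 (assume they go to the highest-value buyers). The demand price at Q = 143 is 1672, so CS = ½ · [(1707.75 - 1504) + (1672 - 1504)] · 143 = 26580.125.
Change in consumer surplus = 26580.125 - 23220.125 = 3360.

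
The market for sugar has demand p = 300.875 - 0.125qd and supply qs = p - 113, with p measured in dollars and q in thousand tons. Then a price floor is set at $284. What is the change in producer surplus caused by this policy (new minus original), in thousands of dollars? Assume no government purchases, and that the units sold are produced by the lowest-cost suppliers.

Rearranging demand gives qd = 2407 - 8p. Equilibrium: 2407 - 8p = p - 113, so 2520 = 9p and p* = 280, q* = 167.
Since 284 > 280, the floor is binding.
At p = 284: qd = 2407 - 8·284 = 135 and qs = 284 - 113 = 171.
Producer surplus without the control is ½ · (280 - 113) · 167 = 13944.5.
With the floor, 135 units are sold at 284. The supply price at q = 135 is 248, so PS = ½ · [(284 - 113) + (284 - 248)] · 135 = 13972.5.
Change in producer surplus = 13972.5 - 13944.5 = 28.

28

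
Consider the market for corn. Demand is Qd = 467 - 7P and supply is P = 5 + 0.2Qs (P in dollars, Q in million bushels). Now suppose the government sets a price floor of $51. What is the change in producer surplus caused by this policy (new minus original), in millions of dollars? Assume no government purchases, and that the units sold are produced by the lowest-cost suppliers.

610

Rearranging supply gives Qs = 5P - 25. Without the control the market clears where 467 - 7P = 5P - 25, i.e. P* = 41 and Q* = 180.
Because the floor (51) lies above the market-clearing price, it is binding.
At P = 51: Qd = 467 - 7·51 = 110 and Qs = 5·51 - 25 = 230.
Producer surplus without the control is ½ · (41 - 5) · 180 = 3240.
With the floor, 110 units are sold at 51. The supply price at Q = 110 is 27, so PS = ½ · [(51 - 5) + (51 - 27)] · 110 = 3850.
Change in producer surplus = 3850 - 3240 = 610.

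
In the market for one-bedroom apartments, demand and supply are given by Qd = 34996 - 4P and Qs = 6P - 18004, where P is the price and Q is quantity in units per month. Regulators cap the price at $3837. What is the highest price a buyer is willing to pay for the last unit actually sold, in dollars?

Equilibrium: 34996 - 4P = 6P - 18004, so 53000 = 10P and P* = 5300, Q* = 13796.
Since 3837 < 5300, the ceiling is binding.
At P = 3837: Qd = 34996 - 4·3837 = 19648 and Qs = 6·3837 - 18004 = 5018.
Only 5018 units reach the market. On the demand curve, the marginal buyer's willingness to pay at Q = 5018 is (34996 - 5018)/4 = 7494.5.

7494.5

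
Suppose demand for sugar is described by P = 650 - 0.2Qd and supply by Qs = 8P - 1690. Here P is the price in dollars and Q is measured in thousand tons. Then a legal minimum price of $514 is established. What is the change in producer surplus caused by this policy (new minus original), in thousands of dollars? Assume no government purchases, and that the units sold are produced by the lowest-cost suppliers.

63063.75

Rearranging demand gives Qd = 3250 - 5P. In a free market, 3250 - 5P = 8P - 1690 gives the equilibrium P* = 380, Q* = 1350.
Because the floor (514) lies above the market-clearing price, it is binding.
At P = 514: Qd = 3250 - 5·514 = 680 and Qs = 8·514 - 1690 = 2422.
Producer surplus without the control is ½ · (380 - 211.25) · 1350 = 113906.25.
With the floor, 680 units are sold at 514. The supply price at Q = 680 is 296.25, so PS = ½ · [(514 - 211.25) + (514 - 296.25)] · 680 = 176970.
Change in producer surplus = 176970 - 113906.25 = 63063.75.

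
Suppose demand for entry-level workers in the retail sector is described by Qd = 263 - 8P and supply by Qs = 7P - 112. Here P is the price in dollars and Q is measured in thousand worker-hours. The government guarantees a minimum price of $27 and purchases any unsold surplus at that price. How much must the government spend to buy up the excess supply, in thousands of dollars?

810

Without the control the market clears where 263 - 8P = 7P - 112, i.e. P* = 25 and Q* = 63.
The floor of 27 is above the equilibrium price 25, so it binds.
At P = 27: Qd = 263 - 8·27 = 47 and Qs = 7·27 - 112 = 77.
Surplus = Qs - Qd = 30.
Government expenditure = surplus × support price = 30 × 27 = 810.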